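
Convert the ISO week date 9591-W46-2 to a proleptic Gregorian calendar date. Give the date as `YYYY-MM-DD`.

9591-11-12

ISO week 1 of 9591 is the week containing the first Thursday of 9591.
Week 46, day 2 (Tuesday) lands on 9591-11-12.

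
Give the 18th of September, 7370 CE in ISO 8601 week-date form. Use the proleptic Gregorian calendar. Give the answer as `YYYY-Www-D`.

7370-W38-2

The weekday is Tuesday (ISO weekday 2).
That Tuesday belongs to ISO week 38 of ISO year 7370.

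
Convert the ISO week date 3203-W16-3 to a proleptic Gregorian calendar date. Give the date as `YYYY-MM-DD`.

3203-04-16

ISO week 1 of 3203 is the week containing the first Thursday of 3203.
Week 16, day 3 (Wednesday) lands on 3203-04-16.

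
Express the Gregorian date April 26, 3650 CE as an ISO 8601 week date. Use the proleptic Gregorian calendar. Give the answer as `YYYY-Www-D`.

3650-W17-2

The weekday is Tuesday (ISO weekday 2).
That Tuesday belongs to ISO week 17 of ISO year 3650.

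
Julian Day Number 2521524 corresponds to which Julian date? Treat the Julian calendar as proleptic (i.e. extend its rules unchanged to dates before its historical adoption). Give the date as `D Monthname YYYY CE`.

23 July 2191 CE

JDN 2521524 is 6 August 2191 in the Gregorian calendar.
In the Julian calendar that day is 23 July 2191 CE.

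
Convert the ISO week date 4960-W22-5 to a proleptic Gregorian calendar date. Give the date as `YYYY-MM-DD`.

4960-05-30

ISO week 1 of 4960 is the week containing the first Thursday of 4960.
Week 22, day 5 (Friday) lands on 4960-05-30.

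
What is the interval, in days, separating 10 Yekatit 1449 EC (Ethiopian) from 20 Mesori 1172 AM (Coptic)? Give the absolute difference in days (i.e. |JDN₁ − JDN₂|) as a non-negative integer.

JDN of the first date = 2253262.
JDN of the second date = 2253087.
|2253087 − 2253262| = 175.

175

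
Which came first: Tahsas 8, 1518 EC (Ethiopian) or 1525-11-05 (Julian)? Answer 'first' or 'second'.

The two dates have Julian Day Numbers 2278402 and 2278373 respectively.
Since 2278373 < 2278402, the second date comes first.

second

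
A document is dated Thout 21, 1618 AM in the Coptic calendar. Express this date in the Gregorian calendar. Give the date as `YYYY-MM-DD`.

1901-10-01

Both dates share Julian Day Number 2415659; in the Gregorian calendar that is 1 October 1901 CE.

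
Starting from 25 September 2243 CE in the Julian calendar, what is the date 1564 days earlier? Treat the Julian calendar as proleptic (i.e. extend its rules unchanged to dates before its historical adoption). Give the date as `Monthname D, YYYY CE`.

June 14, 2239 CE

Counting 1564 days back from JDN 2540581 reaches JDN 2539017, which is June 14, 2239 CE.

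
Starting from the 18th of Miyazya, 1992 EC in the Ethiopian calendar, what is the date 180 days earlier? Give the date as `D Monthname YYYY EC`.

JDN of the 18th of Miyazya, 1992 EC = 2451661.
2451661 − 180 = 2451481.
JDN 2451481 in the Ethiopian calendar is 18 Tikimt 1992 EC.

18 Tikimt 1992 EC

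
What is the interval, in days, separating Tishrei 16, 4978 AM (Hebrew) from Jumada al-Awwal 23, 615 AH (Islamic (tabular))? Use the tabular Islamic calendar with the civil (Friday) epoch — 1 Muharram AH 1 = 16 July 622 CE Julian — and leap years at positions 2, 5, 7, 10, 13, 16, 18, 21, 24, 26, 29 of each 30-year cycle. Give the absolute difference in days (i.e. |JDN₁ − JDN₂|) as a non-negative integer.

First date → JDN 2165829; second date → JDN 2166161.
The interval is |2165829 − 2166161| = 332 days.

332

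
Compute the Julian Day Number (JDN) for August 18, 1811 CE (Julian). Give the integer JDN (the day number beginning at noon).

In the Gregorian calendar the same day is 30 August 1811.
JDN 2400001 is 17 November 1858 CE (Gregorian), MJD 0; the target day is −17246 days from there, so JDN = 2382755.

2382755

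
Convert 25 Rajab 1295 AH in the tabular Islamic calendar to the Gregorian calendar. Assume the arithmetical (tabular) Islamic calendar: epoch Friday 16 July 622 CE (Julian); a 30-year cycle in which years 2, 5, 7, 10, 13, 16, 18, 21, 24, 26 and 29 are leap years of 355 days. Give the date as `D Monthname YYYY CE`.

25 July 1878 CE

Julian Day Number of the source date = 2407191.
Converting JDN 2407191 to the Gregorian calendar gives 25 July 1878 CE.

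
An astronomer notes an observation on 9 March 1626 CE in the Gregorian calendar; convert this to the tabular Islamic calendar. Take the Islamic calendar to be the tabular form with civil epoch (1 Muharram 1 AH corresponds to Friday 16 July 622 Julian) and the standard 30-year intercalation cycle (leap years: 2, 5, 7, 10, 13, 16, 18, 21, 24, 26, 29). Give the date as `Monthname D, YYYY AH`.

Both dates share Julian Day Number 2315012; in the tabular Islamic calendar that is 10 Jumada al-Thani 1035 AH.

Jumada al-Thani 10, 1035 AH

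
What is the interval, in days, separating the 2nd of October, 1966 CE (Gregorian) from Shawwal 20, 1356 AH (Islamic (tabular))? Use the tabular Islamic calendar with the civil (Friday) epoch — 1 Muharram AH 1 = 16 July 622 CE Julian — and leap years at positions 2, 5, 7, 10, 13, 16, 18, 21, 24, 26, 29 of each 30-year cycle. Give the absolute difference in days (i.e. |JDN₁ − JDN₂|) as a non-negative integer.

10509

First date → JDN 2439401; second date → JDN 2428892.
The interval is |2439401 − 2428892| = 10509 days.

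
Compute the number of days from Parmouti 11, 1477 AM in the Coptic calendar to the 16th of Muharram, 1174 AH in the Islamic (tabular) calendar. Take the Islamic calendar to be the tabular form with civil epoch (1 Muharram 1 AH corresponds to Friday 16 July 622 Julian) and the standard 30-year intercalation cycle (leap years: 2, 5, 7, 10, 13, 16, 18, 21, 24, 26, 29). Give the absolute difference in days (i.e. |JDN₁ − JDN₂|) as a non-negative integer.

232

First date → JDN 2364359; second date → JDN 2364127.
The interval is |2364359 − 2364127| = 232 days.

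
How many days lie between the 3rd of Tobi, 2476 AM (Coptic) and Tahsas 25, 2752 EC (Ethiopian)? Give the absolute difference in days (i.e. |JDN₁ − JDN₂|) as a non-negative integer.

JDN of the first date = 2729146.
JDN of the second date = 2729138.
|2729138 − 2729146| = 8.

8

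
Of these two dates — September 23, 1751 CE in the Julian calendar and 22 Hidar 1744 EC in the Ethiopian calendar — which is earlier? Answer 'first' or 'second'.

first

The two dates have Julian Day Numbers 2360876 and 2360933 respectively.
Since 2360876 < 2360933, the first date comes first.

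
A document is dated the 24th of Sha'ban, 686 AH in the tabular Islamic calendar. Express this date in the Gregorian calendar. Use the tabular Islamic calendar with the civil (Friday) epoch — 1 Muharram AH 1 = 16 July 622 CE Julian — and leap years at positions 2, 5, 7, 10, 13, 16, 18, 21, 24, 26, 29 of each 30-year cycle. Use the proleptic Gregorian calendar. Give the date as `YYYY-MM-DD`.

1287-10-11

Both dates share Julian Day Number 2191411; in the Gregorian calendar that is 11 October 1287 CE.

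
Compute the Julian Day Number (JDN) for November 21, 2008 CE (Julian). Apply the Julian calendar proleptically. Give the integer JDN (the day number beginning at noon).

2454805

Equivalently 4 December 2008 (Gregorian).
JDN 2299161 is 15 October 1582 CE (Gregorian); the target day is +155644 days from there, so JDN = 2454805.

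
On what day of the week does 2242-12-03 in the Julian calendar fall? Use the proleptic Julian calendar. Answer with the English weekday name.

In the Gregorian calendar this is 18 December 2242 (JDN 2540285).
Since JDN mod 7 = 6 (0 = Monday), the day is Sunday.

Sunday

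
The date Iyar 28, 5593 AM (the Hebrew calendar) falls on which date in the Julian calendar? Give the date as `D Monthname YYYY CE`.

5 May 1833 CE

Both dates share Julian Day Number 2390686; in the Julian calendar that is 5 May 1833 CE.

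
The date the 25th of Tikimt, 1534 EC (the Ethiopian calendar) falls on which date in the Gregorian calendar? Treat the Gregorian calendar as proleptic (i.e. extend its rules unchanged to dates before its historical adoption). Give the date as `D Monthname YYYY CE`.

1 November 1541 CE

Julian Day Number of the source date = 2284203.
Converting JDN 2284203 to the Gregorian calendar gives 1 November 1541 CE.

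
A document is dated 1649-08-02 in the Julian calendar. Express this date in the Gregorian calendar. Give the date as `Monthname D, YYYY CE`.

August 12, 1649 CE

For dates in this range the Gregorian date is 10 days ahead of the Julian.
2 August 1649 Julian + 10 days → 12 August 1649 Gregorian.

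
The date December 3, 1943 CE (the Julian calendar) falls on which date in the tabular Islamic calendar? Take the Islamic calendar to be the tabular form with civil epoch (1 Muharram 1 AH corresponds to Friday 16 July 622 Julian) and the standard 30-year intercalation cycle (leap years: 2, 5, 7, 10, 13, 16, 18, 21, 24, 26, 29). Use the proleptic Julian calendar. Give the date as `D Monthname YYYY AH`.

Julian Day Number of the source date = 2431075.
Converting JDN 2431075 to the tabular Islamic calendar gives 18 Dhu al-Hijjah 1362 AH.

18 Dhu al-Hijjah 1362 AH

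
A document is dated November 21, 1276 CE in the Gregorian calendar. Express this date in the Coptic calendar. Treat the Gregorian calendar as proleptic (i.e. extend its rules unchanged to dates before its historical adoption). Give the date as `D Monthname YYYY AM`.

18 Hathor 993 AM

Both dates share Julian Day Number 2187435; in the Coptic calendar that is 18 Hathor 993 AM.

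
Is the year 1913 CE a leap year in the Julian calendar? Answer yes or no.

no

1913 mod 4 = 1, so it is a common year in the Julian calendar.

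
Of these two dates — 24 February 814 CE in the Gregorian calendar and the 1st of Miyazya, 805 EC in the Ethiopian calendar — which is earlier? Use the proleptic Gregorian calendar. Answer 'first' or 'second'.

second

The two dates have Julian Day Numbers 2018422 and 2018092 respectively.
Since 2018092 < 2018422, the second date comes first.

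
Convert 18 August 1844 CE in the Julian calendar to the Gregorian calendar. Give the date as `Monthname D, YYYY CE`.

The Julian–Gregorian offset here is 12 days (Julian trailing).
18 August 1844 Julian + 12 days → 30 August 1844 Gregorian.

August 30, 1844 CE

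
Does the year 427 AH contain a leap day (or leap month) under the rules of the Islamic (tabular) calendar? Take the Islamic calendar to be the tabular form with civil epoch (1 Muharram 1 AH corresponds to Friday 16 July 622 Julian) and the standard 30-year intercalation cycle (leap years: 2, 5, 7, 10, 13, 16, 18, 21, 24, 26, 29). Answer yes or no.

Year 427 AH is year 7 of its 30-year cycle; leap positions are 2, 5, 7, 10, 13, 16, 18, 21, 24, 26, 29, so it is a leap year (355 days).

yes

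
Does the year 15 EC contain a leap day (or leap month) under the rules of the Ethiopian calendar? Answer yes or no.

yes

15 mod 4 = 3; in the Ethiopian calendar a year is leap when year mod 4 = 3, so it is a leap year.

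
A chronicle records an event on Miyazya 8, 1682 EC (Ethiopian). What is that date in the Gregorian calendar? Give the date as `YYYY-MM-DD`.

1690-04-13

Both dates share Julian Day Number 2338423; in the Gregorian calendar that is 13 April 1690 CE.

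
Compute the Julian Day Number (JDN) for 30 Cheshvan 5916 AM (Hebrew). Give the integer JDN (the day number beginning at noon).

Equivalently 25 November 2155 (Gregorian).
JDN 2299161 is 15 October 1582 CE (Gregorian); the target day is +209325 days from there, so JDN = 2508486.

2508486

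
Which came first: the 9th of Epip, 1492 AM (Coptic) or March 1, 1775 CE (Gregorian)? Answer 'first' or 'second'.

second

First date → JDN 2369926; second date → JDN 2369425.
JDN 2369425 < JDN 2369926, so the second date is earlier.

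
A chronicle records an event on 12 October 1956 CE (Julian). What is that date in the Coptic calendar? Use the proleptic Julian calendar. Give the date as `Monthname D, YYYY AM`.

Paopi 15, 1673 AM

Julian Day Number of the source date = 2435772.
Converting JDN 2435772 to the Coptic calendar gives 15 Paopi 1673 AM.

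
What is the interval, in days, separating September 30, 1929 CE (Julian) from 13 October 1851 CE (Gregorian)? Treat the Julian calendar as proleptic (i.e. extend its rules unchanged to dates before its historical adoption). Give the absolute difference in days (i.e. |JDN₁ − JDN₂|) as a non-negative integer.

28489

JDN of the first date = 2425898.
JDN of the second date = 2397409.
|2397409 − 2425898| = 28489.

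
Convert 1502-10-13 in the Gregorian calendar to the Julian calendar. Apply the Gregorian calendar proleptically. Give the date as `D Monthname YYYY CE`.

3 October 1502 CE

At this point the Julian calendar is 10 days behind the Gregorian.
13 October 1502 Gregorian − 10 days → 3 October 1502 Julian.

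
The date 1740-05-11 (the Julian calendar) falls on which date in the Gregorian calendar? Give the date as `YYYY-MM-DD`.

1740-05-22

At this point the Julian calendar is 11 days behind the Gregorian.
11 May 1740 Julian + 11 days → 22 May 1740 Gregorian.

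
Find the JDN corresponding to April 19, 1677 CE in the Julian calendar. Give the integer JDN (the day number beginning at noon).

2333691

Equivalently 29 April 1677 (Gregorian).
JDN 2400001 is 17 November 1858 CE (Gregorian), MJD 0; the target day is −66310 days from there, so JDN = 2333691.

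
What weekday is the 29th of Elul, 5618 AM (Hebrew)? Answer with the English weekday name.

Wednesday

Equivalently 8 September 1858 Gregorian, JDN 2399931.
2399931 ≡ 2 (mod 7); counting from Monday = 0 gives Wednesday.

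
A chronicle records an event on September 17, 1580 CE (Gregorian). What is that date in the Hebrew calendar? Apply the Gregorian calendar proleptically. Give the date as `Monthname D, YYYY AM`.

Elul 27, 5340 AM

Both dates share Julian Day Number 2298403; in the Hebrew calendar that is 27 Elul 5340 AM.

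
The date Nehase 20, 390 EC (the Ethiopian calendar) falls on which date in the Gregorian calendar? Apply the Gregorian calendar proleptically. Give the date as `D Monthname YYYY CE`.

Julian Day Number of the source date = 1866652.
Converting JDN 1866652 to the Gregorian calendar gives 14 August 398 CE.

14 August 398 CE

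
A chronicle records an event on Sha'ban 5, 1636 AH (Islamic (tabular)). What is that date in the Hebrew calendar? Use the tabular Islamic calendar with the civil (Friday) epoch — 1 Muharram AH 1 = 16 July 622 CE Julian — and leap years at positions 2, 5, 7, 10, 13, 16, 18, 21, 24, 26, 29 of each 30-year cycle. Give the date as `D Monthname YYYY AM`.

Julian Day Number of the source date = 2528040.
Converting JDN 2528040 to the Hebrew calendar gives 6 Sivan 5969 AM.

6 Sivan 5969 AM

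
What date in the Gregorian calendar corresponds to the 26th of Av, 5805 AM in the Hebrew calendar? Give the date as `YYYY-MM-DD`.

Julian Day Number of the source date = 2468202.
Converting JDN 2468202 to the Gregorian calendar gives 9 August 2045 CE.

2045-08-09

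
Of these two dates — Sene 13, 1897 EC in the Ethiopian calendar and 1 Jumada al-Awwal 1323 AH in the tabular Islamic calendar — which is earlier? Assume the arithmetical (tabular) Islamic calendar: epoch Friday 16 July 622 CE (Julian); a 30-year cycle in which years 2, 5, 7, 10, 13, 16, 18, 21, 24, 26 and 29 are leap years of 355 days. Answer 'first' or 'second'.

first

The two dates have Julian Day Numbers 2417017 and 2417031 respectively.
Since 2417017 < 2417031, the first date comes first.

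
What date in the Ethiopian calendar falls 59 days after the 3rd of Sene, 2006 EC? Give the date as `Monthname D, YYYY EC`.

The starting date is JDN 2456819; 2456819 + 59 = 2456878.
JDN 2456878 corresponds to Nehase 2, 2006 EC.

Nehase 2, 2006 EC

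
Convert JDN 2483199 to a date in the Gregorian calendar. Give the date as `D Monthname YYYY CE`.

31 August 2086 CE

JDN 2451545 is 1 Jan 2000; 2483199 is +31654 days from there.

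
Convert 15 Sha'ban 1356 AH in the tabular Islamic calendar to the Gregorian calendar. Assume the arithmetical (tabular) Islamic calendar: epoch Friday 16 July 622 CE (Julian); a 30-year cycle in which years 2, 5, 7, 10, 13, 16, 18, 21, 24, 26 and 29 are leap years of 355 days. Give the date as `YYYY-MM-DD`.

Julian Day Number of the source date = 2428828.
Converting JDN 2428828 to the Gregorian calendar gives 21 October 1937 CE.

1937-10-21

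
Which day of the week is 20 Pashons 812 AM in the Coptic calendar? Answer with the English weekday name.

Thursday

In the proleptic Gregorian calendar this is 21 May 1096 (JDN 2121507).
2121507 ≡ 3 (mod 7); counting from Monday = 0 gives Thursday.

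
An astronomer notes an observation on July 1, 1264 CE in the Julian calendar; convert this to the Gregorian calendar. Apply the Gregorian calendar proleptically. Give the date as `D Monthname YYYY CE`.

The Julian–Gregorian offset here is 7 days (Julian trailing).
1 July 1264 Julian + 7 days → 8 July 1264 Gregorian.

8 July 1264 CE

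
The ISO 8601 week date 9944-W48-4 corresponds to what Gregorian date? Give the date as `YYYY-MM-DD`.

9944-11-30

ISO week 1 of 9944 is the week containing the first Thursday of 9944.
Week 48, day 4 (Thursday) lands on 9944-11-30.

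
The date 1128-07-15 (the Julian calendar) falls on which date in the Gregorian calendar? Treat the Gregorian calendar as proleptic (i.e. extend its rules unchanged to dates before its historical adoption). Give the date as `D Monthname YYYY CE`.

22 July 1128 CE

For dates in this range the Gregorian date is 7 days ahead of the Julian.
15 July 1128 Julian + 7 days → 22 July 1128 Gregorian.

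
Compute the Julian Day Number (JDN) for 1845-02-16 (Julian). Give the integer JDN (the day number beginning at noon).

2394991

In the Gregorian calendar the same day is 28 February 1845.
JDN 2451545 is 1 January 2000 CE (Gregorian); the target day is −56554 days from there, so JDN = 2394991.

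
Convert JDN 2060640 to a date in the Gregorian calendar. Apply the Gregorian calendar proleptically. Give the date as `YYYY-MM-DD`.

JDN 2451545 is 1 Jan 2000; 2060640 is −390905 days from there.

0929-09-27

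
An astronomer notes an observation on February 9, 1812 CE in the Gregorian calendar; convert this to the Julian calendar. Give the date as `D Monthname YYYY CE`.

28 January 1812 CE

At this point the Julian calendar is 12 days behind the Gregorian.
9 February 1812 Gregorian − 12 days → 28 January 1812 Julian.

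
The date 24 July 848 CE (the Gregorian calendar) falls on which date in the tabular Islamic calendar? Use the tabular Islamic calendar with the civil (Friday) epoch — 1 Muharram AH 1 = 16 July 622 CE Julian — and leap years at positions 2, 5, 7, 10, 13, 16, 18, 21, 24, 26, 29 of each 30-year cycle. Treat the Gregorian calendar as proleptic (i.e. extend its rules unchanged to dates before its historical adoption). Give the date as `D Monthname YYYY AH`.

14 Dhu al-Hijjah 233 AH

Julian Day Number of the source date = 2030991.
Converting JDN 2030991 to the tabular Islamic calendar gives 14 Dhu al-Hijjah 233 AH.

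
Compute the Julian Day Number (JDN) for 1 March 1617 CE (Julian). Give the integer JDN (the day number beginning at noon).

In the Gregorian calendar the same day is 11 March 1617.
JDN 2451545 is 1 January 2000 CE (Gregorian); the target day is −139818 days from there, so JDN = 2311727.

2311727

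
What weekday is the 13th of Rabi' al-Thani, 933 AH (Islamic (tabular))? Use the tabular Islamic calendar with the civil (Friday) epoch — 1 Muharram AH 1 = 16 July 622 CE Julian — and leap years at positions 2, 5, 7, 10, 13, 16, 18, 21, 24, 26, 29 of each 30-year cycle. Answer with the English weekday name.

Thursday

Equivalently 27 January 1527 Gregorian, JDN 2278811.
2278811 ≡ 3 (mod 7); counting from Monday = 0 gives Thursday.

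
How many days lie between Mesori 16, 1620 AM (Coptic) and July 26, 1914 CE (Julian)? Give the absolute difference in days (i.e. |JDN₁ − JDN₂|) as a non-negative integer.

JDN of the first date = 2416715.
JDN of the second date = 2420353.
|2420353 − 2416715| = 3638.

3638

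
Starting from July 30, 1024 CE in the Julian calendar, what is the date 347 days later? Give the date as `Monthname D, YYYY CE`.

July 12, 1025 CE

The starting date is JDN 2095285; 2095285 + 347 = 2095632.
JDN 2095632 corresponds to July 12, 1025 CE.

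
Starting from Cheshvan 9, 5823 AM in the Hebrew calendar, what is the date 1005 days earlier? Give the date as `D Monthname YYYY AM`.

The starting date is JDN 2474506; 2474506 − 1005 = 2473501.
JDN 2473501 corresponds to 10 Adar I 5820 AM.

10 Adar I 5820 AM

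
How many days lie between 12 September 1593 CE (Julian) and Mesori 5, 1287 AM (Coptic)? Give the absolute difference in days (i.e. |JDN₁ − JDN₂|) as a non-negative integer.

8081

First date → JDN 2303156; second date → JDN 2295075.
The interval is |2303156 − 2295075| = 8081 days.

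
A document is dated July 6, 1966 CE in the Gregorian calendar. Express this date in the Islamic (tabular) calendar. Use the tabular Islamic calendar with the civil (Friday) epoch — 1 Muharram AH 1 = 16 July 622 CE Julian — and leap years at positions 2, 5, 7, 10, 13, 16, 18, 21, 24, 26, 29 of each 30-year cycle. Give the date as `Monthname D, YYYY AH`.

Rabi' al-Awwal 17, 1386 AH

Both dates share Julian Day Number 2439313; in the tabular Islamic calendar that is 17 Rabi' al-Awwal 1386 AH.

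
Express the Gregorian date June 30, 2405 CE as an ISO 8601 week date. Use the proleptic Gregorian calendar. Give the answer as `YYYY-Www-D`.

2405-W26-4

The weekday is Thursday (ISO weekday 4).
That Thursday belongs to ISO week 26 of ISO year 2405.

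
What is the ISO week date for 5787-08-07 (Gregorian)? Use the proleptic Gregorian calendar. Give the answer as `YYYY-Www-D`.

5787-W32-2

The weekday is Tuesday (ISO weekday 2).
That Tuesday belongs to ISO week 32 of ISO year 5787.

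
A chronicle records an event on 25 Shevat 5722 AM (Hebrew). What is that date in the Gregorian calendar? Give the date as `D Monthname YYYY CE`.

Julian Day Number of the source date = 2437695.
Converting JDN 2437695 to the Gregorian calendar gives 30 January 1962 CE.

30 January 1962 CE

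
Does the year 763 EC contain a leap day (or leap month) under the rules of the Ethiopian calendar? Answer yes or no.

yes

763 mod 4 = 3; in the Ethiopian calendar a year is leap when year mod 4 = 3, so it is a leap year.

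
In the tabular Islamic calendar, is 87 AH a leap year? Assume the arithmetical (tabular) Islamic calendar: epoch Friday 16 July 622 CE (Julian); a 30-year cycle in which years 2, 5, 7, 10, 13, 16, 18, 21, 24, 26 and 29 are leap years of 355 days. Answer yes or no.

Year 87 AH is year 27 of its 30-year cycle; leap positions are 2, 5, 7, 10, 13, 16, 18, 21, 24, 26, 29, so it is a common year (354 days).

no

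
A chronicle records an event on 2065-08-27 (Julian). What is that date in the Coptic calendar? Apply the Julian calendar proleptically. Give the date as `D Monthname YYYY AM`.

4 Pi Kogi Enavot 1781 AM

Both dates share Julian Day Number 2475538; in the Coptic calendar that is 4 Pi Kogi Enavot 1781 AM.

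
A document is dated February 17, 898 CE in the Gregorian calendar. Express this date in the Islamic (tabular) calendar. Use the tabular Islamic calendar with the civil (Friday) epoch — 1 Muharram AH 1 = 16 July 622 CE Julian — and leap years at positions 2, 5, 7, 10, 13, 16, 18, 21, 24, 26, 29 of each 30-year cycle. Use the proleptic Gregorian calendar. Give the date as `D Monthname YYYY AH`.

Julian Day Number of the source date = 2049096.
Converting JDN 2049096 to the tabular Islamic calendar gives 17 Muharram 285 AH.

17 Muharram 285 AH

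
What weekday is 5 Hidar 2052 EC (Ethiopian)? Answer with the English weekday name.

Equivalently 15 November 2059 Gregorian, JDN 2473413.
2473413 ≡ 5 (mod 7); counting from Monday = 0 gives Saturday.

Saturday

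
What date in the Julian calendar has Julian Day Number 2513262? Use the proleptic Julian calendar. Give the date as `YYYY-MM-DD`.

2168-12-08

The Gregorian equivalent of JDN 2513262 is 22 December 2168.
In the Julian calendar that day is 2168-12-08.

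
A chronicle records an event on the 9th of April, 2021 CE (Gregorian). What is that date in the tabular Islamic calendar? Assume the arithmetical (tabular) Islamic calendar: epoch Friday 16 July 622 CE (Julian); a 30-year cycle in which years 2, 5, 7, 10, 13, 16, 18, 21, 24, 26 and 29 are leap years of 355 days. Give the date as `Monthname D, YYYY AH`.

Both dates share Julian Day Number 2459314; in the tabular Islamic calendar that is 26 Sha'ban 1442 AH.

Sha'ban 26, 1442 AH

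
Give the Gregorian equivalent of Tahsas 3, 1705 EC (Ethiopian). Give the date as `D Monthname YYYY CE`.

10 December 1712 CE

Both dates share Julian Day Number 2346699; in the Gregorian calendar that is 10 December 1712 CE.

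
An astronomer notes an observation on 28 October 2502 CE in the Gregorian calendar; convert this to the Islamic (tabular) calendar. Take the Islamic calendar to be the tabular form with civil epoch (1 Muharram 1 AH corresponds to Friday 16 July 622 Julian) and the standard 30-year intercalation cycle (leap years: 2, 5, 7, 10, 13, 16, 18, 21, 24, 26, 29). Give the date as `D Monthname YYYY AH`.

Julian Day Number of the source date = 2635197.
Converting JDN 2635197 to the tabular Islamic calendar gives 25 Dhu al-Hijjah 1938 AH.

25 Dhu al-Hijjah 1938 AH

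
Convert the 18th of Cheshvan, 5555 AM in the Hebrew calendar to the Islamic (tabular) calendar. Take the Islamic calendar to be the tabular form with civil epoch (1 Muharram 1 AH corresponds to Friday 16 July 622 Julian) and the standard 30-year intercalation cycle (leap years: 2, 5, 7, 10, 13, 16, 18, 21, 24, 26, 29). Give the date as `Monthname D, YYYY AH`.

Julian Day Number of the source date = 2376620.
Converting JDN 2376620 to the tabular Islamic calendar gives 17 Rabi' al-Thani 1209 AH.

Rabi' al-Thani 17, 1209 AH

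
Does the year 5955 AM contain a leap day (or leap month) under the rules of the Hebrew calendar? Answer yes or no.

Hebrew year 5955 is year 8 of its 19-year Metonic cycle; leap years are at positions 3, 6, 8, 11, 14, 17, 19, so it is a leap year (13 months).

yes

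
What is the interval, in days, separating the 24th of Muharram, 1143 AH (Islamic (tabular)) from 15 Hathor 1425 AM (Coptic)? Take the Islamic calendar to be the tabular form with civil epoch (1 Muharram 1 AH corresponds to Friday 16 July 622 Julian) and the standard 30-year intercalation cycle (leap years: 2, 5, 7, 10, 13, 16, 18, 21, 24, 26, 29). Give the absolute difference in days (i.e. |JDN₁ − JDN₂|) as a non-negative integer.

7930

First date → JDN 2353150; second date → JDN 2345220.
The interval is |2353150 − 2345220| = 7930 days.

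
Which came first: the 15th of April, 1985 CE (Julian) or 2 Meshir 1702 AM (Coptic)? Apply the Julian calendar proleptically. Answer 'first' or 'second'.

Converting both to JDN: 2446184 vs 2446471; the smaller is the first.

first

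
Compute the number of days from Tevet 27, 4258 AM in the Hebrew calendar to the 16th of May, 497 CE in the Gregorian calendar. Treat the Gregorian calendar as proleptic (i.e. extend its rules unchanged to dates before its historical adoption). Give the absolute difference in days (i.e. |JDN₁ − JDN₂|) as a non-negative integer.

JDN of the first date = 1902959.
JDN of the second date = 1902722.
|1902722 − 1902959| = 237.

237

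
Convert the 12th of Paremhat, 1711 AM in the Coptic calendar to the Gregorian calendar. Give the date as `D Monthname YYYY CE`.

Julian Day Number of the source date = 2449798.
Converting JDN 2449798 to the Gregorian calendar gives 21 March 1995 CE.

21 March 1995 CE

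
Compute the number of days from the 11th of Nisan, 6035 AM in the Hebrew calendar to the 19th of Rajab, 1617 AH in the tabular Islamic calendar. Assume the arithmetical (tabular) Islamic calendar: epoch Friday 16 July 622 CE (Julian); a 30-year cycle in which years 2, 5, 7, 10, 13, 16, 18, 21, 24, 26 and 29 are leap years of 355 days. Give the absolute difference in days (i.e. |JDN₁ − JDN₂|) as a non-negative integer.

JDN of the first date = 2552083.
JDN of the second date = 2521292.
|2521292 − 2552083| = 30791.

30791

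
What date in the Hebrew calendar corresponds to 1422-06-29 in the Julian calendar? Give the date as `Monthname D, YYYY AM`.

Both dates share Julian Day Number 2240623; in the Hebrew calendar that is 9 Tammuz 5182 AM.

Tammuz 9, 5182 AM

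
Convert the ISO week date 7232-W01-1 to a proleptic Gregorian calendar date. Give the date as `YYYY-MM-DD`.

ISO week 1 of 7232 is the week containing the first Thursday of 7232.
Week 1, day 1 (Monday) lands on 7231-12-29.

7231-12-29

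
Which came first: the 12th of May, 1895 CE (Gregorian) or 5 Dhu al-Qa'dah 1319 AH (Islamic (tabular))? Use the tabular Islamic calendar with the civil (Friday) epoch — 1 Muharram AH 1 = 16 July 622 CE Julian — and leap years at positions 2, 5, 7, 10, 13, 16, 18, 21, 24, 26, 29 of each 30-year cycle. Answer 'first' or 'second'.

first

The two dates have Julian Day Numbers 2413326 and 2415794 respectively.
Since 2413326 < 2415794, the first date comes first.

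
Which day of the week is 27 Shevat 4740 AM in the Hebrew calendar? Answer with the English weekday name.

In the proleptic Gregorian calendar this is 21 February 980 (JDN 2079049).
Since JDN mod 7 = 0 (0 = Monday), the day is Monday.

Monday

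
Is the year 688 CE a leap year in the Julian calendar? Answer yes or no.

688 mod 4 = 0, so it is a leap year in the Julian calendar.

yes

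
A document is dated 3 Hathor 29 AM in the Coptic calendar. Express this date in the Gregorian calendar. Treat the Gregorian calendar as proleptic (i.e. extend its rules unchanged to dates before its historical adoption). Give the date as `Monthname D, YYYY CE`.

October 31, 312 CE

Both dates share Julian Day Number 1835319; in the Gregorian calendar that is 31 October 312 CE.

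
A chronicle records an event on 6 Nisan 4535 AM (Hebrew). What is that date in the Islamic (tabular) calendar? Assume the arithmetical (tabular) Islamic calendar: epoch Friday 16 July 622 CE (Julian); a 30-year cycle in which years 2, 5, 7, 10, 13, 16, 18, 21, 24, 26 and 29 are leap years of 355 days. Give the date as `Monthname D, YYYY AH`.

Jumada al-Awwal 4, 158 AH

The source date corresponds to 16 March 775 in the proleptic Gregorian calendar (JDN 2004197).
That day falls on 4 Jumada al-Awwal 158 AH in the tabular Islamic calendar.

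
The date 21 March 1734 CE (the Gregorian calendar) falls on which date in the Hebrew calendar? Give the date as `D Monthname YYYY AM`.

Both dates share Julian Day Number 2354470; in the Hebrew calendar that is 16 Adar II 5494 AM.

16 Adar II 5494 AM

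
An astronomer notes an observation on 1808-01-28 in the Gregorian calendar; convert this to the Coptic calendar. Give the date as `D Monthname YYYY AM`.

20 Tobi 1524 AM

Both dates share Julian Day Number 2381445; in the Coptic calendar that is 20 Tobi 1524 AM.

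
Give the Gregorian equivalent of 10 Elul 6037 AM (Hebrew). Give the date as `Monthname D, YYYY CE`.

September 9, 2277 CE

Julian Day Number of the source date = 2552969.
Converting JDN 2552969 to the Gregorian calendar gives 9 September 2277 CE.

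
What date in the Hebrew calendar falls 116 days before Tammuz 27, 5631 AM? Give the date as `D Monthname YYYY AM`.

JDN of Tammuz 27, 5631 AM = 2404625.
2404625 − 116 = 2404509.
JDN 2404509 in the Hebrew calendar is 29 Adar 5631 AM.

29 Adar 5631 AM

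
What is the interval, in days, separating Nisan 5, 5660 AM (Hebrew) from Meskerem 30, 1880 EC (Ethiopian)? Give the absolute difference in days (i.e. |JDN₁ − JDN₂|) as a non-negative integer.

First date → JDN 2415114; second date → JDN 2410555.
The interval is |2415114 − 2410555| = 4559 days.

4559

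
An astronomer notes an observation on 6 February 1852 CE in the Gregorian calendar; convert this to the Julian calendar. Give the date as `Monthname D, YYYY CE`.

January 25, 1852 CE

At this point the Julian calendar is 12 days behind the Gregorian.
6 February 1852 Gregorian − 12 days → 25 January 1852 Julian.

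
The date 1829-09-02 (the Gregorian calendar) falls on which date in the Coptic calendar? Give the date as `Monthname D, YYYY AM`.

Both dates share Julian Day Number 2389333; in the Coptic calendar that is 28 Mesori 1545 AM.

Mesori 28, 1545 AM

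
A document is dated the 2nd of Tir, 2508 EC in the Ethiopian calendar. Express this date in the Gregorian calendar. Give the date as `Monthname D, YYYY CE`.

Julian Day Number of the source date = 2640024.
Converting JDN 2640024 to the Gregorian calendar gives 15 January 2516 CE.

January 15, 2516 CE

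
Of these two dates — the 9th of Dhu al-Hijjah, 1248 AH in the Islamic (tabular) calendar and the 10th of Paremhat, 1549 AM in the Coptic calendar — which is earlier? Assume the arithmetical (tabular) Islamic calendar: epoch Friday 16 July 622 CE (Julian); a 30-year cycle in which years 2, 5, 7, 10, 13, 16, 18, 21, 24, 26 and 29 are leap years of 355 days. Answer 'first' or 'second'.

second

Converting both to JDN: 2390668 vs 2390626; the smaller is the second.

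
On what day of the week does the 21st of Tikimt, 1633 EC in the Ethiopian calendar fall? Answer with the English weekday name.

Sunday

Equivalently 28 October 1640 Gregorian, JDN 2320359.
Since JDN mod 7 = 6 (0 = Monday), the day is Sunday.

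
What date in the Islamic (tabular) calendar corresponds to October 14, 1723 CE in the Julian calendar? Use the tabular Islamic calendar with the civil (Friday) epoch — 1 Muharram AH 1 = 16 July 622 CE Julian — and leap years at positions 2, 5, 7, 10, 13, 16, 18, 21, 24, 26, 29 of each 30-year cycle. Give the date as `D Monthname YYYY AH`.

25 Muharram 1136 AH

Both dates share Julian Day Number 2350670; in the tabular Islamic calendar that is 25 Muharram 1136 AH.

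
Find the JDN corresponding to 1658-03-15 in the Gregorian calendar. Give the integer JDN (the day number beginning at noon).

2326706

JDN 2451545 is 1 January 2000 CE (Gregorian); the target day is −124839 days from there, so JDN = 2326706.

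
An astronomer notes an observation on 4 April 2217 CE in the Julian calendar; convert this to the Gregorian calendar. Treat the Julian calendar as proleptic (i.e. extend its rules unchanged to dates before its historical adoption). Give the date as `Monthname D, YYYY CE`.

For dates in this range the Gregorian date is 15 days ahead of the Julian.
4 April 2217 Julian + 15 days → 19 April 2217 Gregorian.

April 19, 2217 CE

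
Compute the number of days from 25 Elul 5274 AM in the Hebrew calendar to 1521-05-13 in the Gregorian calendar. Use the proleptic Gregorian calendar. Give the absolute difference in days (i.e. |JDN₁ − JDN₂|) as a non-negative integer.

2421

JDN of the first date = 2274305.
JDN of the second date = 2276726.
|2276726 − 2274305| = 2421.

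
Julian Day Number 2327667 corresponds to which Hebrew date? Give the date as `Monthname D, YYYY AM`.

JDN 2327667 is 31 October 1660 in the Gregorian calendar.
In the Hebrew calendar that day is Cheshvan 26, 5421 AM.

Cheshvan 26, 5421 AM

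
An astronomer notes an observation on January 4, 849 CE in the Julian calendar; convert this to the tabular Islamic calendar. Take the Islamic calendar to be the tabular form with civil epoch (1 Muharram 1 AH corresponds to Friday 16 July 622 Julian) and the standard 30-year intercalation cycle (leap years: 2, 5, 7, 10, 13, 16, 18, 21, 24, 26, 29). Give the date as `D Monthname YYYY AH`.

5 Jumada al-Thani 234 AH

Julian Day Number of the source date = 2031159.
Converting JDN 2031159 to the tabular Islamic calendar gives 5 Jumada al-Thani 234 AH.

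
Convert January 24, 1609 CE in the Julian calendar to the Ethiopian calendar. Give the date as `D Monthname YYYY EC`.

Julian Day Number of the source date = 2308769.
Converting JDN 2308769 to the Ethiopian calendar gives 29 Tir 1601 EC.

29 Tir 1601 EC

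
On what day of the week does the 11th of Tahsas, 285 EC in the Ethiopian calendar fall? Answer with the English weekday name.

Wednesday

Equivalently 7 December 292 Gregorian, JDN 1828052.
JDN 1828052 mod 7 = 2, and JDN 0 was a Monday, so this is a Wednesday.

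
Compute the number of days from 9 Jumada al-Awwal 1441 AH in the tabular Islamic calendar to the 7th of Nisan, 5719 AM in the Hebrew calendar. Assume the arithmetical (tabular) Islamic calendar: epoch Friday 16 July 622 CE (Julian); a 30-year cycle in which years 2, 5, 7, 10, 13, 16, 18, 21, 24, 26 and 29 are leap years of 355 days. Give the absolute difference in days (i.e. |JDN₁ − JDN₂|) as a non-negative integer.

First date → JDN 2458854; second date → JDN 2436674.
The interval is |2458854 − 2436674| = 22180 days.

22180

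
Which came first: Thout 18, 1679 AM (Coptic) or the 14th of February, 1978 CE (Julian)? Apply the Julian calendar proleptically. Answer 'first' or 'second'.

The two dates have Julian Day Numbers 2437936 and 2443567 respectively.
Since 2437936 < 2443567, the first date comes first.

first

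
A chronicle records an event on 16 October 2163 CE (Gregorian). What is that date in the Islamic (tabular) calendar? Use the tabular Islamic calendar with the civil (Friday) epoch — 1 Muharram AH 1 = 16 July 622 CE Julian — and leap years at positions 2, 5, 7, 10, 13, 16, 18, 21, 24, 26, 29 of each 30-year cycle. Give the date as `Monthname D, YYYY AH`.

Rajab 18, 1589 AH

Julian Day Number of the source date = 2511368.
Converting JDN 2511368 to the tabular Islamic calendar gives 18 Rajab 1589 AH.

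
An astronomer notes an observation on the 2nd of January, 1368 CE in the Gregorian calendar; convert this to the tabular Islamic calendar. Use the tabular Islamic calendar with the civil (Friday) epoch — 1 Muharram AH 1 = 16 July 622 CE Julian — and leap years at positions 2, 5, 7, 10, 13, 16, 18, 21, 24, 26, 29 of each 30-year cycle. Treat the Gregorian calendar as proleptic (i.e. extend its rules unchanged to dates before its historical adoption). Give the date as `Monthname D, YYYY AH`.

Julian Day Number of the source date = 2220713.
Converting JDN 2220713 to the tabular Islamic calendar gives 2 Jumada al-Awwal 769 AH.

Jumada al-Awwal 2, 769 AH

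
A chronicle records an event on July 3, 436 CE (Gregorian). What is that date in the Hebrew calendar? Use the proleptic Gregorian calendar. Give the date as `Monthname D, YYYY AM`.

Av 2, 4196 AM

Julian Day Number of the source date = 1880490.
Converting JDN 1880490 to the Hebrew calendar gives 2 Av 4196 AM.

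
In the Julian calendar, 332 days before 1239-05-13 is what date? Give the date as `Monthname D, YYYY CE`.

The starting date is JDN 2173735; 2173735 − 332 = 2173403.
JDN 2173403 corresponds to June 15, 1238 CE.

June 15, 1238 CE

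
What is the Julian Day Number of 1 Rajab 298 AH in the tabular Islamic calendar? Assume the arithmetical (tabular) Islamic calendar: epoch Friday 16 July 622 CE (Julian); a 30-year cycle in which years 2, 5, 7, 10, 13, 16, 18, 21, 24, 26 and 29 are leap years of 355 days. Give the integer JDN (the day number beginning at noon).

Equivalently 10 March 911 (proleptic Gregorian).
JDN 2451545 is 1 January 2000 CE (Gregorian); the target day is −397681 days from there, so JDN = 2053864.

2053864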